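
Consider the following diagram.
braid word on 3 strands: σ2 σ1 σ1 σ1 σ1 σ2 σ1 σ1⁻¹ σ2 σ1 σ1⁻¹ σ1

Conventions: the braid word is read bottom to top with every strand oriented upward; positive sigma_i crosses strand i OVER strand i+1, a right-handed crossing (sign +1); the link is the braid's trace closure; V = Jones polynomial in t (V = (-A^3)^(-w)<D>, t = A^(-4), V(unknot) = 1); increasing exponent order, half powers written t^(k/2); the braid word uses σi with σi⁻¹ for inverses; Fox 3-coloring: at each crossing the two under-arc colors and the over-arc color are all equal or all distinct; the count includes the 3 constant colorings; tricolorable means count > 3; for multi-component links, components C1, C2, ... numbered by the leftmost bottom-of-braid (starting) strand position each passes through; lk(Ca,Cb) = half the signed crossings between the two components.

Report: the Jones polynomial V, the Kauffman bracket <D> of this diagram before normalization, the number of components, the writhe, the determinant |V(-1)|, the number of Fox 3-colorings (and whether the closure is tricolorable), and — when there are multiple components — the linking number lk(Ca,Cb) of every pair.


Jones polynomial: V(t) = t^3 + t^5 - t^6 + t^7 - t^8 + t^9 - t^10
<D> = -A^-16 + A^-12 - A^-8 + A^-4 - 1 + A^4 + A^12; writhe +8
components 1, writhe +8 (12 crossings)
3-colorings: 3 of 3^12, det 7 — not tricolorable
note: the word shrinks to σ2 σ1 σ1 σ1 σ1 σ2 σ2 σ1 after cancelling


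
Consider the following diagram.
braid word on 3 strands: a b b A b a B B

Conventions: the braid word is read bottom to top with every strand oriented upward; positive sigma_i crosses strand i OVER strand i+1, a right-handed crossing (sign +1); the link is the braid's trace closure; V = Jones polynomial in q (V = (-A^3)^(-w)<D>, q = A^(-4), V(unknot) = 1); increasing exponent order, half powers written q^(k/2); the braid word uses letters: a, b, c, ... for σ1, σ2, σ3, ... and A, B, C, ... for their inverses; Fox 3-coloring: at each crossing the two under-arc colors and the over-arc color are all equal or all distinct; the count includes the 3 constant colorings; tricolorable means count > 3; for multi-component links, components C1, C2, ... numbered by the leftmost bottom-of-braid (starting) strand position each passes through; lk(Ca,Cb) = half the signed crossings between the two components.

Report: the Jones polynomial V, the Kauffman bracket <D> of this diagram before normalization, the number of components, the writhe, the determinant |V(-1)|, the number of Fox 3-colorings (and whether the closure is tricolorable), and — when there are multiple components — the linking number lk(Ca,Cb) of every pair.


Jones polynomial: V(q) = -q^-1 + 2 - q + 2q^2 - q^3 + q^4 - q^5
<D> = -A^-14 + A^-10 - A^-6 + 2A^-2 - A^2 + 2A^6 - A^10; writhe +2
components 1, writhe +2 (8 crossings)
3-colorings: 9 of 3^8, det 9 — tricolorable
note: the span of V is 6, forcing >= 6 crossings in any diagram


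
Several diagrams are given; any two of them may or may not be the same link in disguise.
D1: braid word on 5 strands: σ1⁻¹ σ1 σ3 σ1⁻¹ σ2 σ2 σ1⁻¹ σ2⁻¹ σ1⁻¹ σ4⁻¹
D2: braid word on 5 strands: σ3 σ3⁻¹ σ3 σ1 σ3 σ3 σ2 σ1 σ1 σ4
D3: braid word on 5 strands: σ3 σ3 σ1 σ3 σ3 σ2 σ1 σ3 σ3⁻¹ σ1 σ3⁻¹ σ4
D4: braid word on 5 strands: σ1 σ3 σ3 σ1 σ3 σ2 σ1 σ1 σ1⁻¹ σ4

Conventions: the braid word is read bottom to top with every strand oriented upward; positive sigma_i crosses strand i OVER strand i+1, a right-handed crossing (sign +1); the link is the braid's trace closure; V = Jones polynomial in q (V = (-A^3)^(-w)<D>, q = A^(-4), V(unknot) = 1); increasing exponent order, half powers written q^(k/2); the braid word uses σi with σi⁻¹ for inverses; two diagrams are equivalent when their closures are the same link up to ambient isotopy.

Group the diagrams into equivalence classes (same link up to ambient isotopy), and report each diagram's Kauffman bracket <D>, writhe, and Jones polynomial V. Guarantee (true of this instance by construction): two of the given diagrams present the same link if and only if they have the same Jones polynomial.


equivalence classes: {D1} | {D2, D3, D4}
D1 (bracket A^-6; 10 crossings at w = -2): V = 1
V(D2) = q^2 + 2q^4 - 2q^5 + q^6 - 2q^7 + q^8  [10 crossings, <D> = A^-8 - 2A^-4 + 1 - 2A^4 + 2A^8 + A^16, w = +8]
D3 (bracket A^-8 - 2A^-4 + 1 - 2A^4 + 2A^8 + A^16; 12 crossings at w = +8): V = q^2 + 2q^4 - 2q^5 + q^6 - 2q^7 + q^8
V(D4) = q^2 + 2q^4 - 2q^5 + q^6 - 2q^7 + q^8  [10 crossings, <D> = A^-8 - 2A^-4 + 1 - 2A^4 + 2A^8 + A^16, w = +8]
key observation: 2 classes among 4 diagrams; unequal V(q) rules out equality


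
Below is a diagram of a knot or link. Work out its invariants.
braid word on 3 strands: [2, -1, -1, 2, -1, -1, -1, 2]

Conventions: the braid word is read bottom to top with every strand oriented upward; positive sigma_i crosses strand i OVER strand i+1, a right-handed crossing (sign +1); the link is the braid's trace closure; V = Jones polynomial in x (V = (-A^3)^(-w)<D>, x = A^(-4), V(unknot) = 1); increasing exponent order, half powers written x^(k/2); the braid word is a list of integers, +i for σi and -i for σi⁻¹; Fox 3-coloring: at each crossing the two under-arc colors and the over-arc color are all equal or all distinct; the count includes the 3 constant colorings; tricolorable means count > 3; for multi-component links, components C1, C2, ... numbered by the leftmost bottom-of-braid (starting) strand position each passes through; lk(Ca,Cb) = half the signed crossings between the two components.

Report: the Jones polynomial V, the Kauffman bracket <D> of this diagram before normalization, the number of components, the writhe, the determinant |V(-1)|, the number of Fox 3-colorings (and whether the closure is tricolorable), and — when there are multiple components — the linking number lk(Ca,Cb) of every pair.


Jones polynomial: V(x) = -x^-6 + 2x^-5 - 4x^-4 + 5x^-3 - 4x^-2 + 5x^-1 - 3 + 2x - x^2
<D> = -A^-14 + 2A^-10 - 3A^-6 + 5A^-2 - 4A^2 + 5A^6 - 4A^10 + 2A^14 - A^18; writhe -2
components 1, writhe -2 (8 crossings)
3-colorings: 9 of 3^8, det 27 — tricolorable
note: det 27 = |V(-1)|; divisible by 3, so tricolorable


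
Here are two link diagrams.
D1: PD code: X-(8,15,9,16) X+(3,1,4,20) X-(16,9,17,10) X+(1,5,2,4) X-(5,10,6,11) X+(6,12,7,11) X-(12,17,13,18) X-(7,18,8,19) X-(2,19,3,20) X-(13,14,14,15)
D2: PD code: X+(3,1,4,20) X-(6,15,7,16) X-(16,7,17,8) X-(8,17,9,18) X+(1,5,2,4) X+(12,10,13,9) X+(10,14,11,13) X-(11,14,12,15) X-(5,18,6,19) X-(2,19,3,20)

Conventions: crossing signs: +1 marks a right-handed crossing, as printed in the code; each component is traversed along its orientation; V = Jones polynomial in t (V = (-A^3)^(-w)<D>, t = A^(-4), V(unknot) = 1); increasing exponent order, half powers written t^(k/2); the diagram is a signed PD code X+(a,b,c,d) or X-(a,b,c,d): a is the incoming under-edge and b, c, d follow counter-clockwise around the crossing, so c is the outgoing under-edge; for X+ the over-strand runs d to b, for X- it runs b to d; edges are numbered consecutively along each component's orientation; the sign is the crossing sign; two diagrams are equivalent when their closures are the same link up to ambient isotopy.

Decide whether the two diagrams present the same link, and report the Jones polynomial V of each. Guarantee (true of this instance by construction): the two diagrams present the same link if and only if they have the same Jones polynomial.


equivalent: yes
V(D1) = -t^-4 + t^-3 + t^-1  (w -4, c 10, <D> = A^-8 + 1 - A^4)
D2 (bracket A^-2 + A^6 - A^10; 10 crossings at w = -2): V = -t^-4 + t^-3 + t^-1
why: one V(t) for all 2 diagrams — one class (guaranteed)


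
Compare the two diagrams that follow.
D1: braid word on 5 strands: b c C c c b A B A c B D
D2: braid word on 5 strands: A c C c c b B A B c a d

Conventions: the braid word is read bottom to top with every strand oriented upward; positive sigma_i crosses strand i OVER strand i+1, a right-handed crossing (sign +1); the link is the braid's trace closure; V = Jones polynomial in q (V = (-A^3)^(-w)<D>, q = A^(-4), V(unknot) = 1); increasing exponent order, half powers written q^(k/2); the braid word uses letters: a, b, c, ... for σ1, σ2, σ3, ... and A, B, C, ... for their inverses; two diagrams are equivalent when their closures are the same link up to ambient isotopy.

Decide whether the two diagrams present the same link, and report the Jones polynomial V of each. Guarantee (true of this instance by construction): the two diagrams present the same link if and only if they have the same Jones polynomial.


same link: yes
V(D1) = q + q^3 - q^4  [12 crossings, <D> = -A^-16 + A^-12 + A^-4, w = 0]
D2 (bracket -A^-10 + A^-6 + A^2; 12 crossings at w = +2): V = q + q^3 - q^4
note: from 12 to 12 crossings by R-moves: one link, two diagrams


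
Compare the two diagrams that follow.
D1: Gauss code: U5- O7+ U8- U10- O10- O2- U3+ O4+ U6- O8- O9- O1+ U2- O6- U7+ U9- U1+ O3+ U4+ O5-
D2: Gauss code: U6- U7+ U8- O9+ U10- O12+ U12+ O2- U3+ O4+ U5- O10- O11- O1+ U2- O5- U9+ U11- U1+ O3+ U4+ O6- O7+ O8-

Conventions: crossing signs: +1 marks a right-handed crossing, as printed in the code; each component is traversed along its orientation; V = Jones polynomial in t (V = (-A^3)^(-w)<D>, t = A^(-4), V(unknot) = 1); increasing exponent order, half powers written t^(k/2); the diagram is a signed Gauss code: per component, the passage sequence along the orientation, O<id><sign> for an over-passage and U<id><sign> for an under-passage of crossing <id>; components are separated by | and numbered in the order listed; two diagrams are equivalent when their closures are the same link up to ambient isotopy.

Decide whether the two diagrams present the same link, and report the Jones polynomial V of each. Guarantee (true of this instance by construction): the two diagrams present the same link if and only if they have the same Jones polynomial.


same link: yes
V(D1) = -t^-3 + 2t^-2 - 2t^-1 + 3 - 2t + 2t^2 - t^3  [10 crossings, <D> = -A^-18 + 2A^-14 - 2A^-10 + 3A^-6 - 2A^-2 + 2A^2 - A^6, w = -2]
V(D2) = -t^-3 + 2t^-2 - 2t^-1 + 3 - 2t + 2t^2 - t^3  [12 crossings, <D> = -A^-12 + 2A^-8 - 2A^-4 + 3 - 2A^4 + 2A^8 - A^12, w = 0]
insight: one V(t) for all 2 diagrams — one class (guaranteed)


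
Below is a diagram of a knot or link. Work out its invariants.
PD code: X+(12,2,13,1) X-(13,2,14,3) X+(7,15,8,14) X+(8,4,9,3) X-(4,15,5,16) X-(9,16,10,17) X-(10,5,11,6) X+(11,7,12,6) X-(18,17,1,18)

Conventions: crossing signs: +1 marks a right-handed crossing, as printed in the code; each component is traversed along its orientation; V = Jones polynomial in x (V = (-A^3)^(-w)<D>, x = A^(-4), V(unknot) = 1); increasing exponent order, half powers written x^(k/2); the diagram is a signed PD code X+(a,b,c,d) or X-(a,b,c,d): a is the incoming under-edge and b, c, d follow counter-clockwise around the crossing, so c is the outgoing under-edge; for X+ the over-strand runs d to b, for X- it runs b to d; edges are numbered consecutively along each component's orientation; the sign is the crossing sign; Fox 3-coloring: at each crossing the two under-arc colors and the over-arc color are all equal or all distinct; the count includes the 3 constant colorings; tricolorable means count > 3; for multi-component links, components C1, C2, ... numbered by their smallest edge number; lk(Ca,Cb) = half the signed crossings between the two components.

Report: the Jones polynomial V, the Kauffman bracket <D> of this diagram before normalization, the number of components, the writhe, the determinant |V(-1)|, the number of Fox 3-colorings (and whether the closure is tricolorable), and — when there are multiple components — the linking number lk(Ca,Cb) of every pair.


V(x) = 1
bracket: -A^-3, w = -1
1 component, writhe -1, over 9 crossings
det 1, colorings 3 of 3^9 — not tricolorable
observation: det 1 = |V(-1)|; not divisible by 3, so not tricolorable


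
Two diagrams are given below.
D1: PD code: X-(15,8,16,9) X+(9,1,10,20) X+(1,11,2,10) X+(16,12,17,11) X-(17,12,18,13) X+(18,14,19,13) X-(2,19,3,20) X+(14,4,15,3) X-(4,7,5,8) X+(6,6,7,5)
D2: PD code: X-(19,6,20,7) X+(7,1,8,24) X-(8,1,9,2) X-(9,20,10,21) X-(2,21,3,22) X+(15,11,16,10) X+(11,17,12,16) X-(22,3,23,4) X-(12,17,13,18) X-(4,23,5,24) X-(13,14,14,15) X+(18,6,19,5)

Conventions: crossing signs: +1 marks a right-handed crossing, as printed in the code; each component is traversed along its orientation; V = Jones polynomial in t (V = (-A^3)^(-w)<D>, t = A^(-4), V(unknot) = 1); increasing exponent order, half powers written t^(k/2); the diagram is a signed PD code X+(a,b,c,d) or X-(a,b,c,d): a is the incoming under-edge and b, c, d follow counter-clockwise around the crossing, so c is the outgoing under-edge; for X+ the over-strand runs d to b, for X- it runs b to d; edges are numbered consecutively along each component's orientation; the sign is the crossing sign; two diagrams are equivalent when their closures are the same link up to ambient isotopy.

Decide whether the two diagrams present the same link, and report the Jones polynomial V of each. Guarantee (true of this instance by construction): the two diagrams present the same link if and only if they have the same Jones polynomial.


same link: no
V(D1) = 1  [10 crossings, <D> = A^6, w = +2]
V(D2) = -t^-4 + t^-3 + t^-1  [12 crossings, <D> = A^-8 + 1 - A^4, w = -4]
insight: comparing 2 Jones polynomials yields 2 groups


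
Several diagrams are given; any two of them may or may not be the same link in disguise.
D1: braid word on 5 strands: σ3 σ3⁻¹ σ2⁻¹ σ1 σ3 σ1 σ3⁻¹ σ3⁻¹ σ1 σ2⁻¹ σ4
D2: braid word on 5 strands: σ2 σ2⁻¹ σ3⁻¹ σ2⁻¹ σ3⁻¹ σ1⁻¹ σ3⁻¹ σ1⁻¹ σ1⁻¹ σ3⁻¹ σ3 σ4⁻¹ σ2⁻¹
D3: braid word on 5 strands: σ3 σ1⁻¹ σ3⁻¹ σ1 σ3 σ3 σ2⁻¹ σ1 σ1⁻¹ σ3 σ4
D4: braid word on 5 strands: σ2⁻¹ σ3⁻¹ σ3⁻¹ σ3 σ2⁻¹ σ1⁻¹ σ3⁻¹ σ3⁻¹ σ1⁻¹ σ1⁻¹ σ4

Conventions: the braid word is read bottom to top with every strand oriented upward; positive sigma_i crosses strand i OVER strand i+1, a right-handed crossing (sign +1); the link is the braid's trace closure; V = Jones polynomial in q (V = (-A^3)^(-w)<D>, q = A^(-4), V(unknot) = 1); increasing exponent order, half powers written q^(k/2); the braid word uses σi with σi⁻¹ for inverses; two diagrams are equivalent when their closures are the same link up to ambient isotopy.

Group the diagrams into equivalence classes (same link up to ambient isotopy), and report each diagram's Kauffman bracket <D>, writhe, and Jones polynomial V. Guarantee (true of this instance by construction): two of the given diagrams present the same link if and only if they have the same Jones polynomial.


equivalence classes: {D1} | {D2, D4} | {D3}
D1 (bracket -A^-11 + A^-7 - A^-3 + 2A + A^9; 11 crossings at w = +1): V = -q^(-3/2) - 2q^(1/2) + q^(3/2) - q^(5/2) + q^(7/2)
D2 (bracket A^-17 + 2A^-9 - 2A^-5 + 2A^-1 - 2A^3 + 2A^7 - A^11; 13 crossings at w = -9): V = q^(-19/2) - 2q^(-17/2) + 2q^(-15/2) - 2q^(-13/2) + 2q^(-11/2) - 2q^(-9/2) - q^(-5/2)
V(D3) = -q^(1/2) - q^(3/2) - q^(5/2) + q^(9/2)  (w +3, c 11, <D> = -A^-9 + A^-1 + A^3 + A^7)
V(D4) = q^(-19/2) - 2q^(-17/2) + 2q^(-15/2) - 2q^(-13/2) + 2q^(-11/2) - 2q^(-9/2) - q^(-5/2)  [11 crossings, <D> = A^-11 + 2A^-3 - 2A + 2A^5 - 2A^9 + 2A^13 - A^17, w = -7]
key observation: 3 values of V(q) split the 4 diagrams


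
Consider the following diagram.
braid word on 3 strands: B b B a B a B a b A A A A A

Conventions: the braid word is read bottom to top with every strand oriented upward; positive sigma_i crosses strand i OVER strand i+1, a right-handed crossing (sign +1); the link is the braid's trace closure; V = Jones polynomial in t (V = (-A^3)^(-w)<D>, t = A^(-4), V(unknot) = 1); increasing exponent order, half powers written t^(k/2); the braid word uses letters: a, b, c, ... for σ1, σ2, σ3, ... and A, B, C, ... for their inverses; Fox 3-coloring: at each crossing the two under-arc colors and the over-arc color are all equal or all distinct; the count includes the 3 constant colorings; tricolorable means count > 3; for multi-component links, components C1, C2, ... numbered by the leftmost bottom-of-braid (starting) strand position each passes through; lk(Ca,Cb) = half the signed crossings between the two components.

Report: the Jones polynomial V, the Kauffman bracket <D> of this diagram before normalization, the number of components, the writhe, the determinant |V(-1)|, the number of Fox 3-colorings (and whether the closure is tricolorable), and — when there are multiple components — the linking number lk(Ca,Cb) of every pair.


Jones polynomial: V(t) = -t^-9 + 2t^-8 - 3t^-7 + 4t^-6 - 5t^-5 + 5t^-4 - 4t^-3 + 4t^-2 - 2t^-1 + 2 - t
<D> = -A^-16 + 2A^-12 - 2A^-8 + 4A^-4 - 4 + 5A^4 - 5A^8 + 4A^12 - 3A^16 + 2A^20 - A^24; writhe -4
components 1, writhe -4 (14 crossings)
3-colorings: 9 of 3^14, det 33 — tricolorable
note: the span of V is 10, forcing >= 10 crossings in any diagram


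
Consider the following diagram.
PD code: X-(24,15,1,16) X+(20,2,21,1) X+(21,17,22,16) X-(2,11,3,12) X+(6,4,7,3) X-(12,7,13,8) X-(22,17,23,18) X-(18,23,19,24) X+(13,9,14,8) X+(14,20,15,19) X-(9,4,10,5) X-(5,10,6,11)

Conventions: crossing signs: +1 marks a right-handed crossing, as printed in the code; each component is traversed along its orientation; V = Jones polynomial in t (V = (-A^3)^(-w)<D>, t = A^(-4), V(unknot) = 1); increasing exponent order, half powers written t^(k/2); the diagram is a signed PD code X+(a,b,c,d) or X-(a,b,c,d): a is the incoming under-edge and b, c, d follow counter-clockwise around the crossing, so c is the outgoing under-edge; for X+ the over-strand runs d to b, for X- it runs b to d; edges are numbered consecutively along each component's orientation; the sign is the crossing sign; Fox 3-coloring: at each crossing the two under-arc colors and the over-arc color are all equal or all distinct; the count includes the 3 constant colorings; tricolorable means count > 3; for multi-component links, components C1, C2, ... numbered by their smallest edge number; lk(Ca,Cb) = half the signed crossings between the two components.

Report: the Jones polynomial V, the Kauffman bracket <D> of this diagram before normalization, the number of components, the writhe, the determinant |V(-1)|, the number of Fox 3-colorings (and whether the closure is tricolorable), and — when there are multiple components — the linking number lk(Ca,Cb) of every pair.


V(t) = t^-2 - t^-1 + 1 - t + t^2
bracket: A^-14 - A^-10 + A^-6 - A^-2 + A^2, w = -2
1 component, writhe -2, over 12 crossings
det 5, colorings 3 of 3^12 — not tricolorable
observation: w = -2 shifts under R1 moves; the (-A^3)^(2) factor cancels that in V


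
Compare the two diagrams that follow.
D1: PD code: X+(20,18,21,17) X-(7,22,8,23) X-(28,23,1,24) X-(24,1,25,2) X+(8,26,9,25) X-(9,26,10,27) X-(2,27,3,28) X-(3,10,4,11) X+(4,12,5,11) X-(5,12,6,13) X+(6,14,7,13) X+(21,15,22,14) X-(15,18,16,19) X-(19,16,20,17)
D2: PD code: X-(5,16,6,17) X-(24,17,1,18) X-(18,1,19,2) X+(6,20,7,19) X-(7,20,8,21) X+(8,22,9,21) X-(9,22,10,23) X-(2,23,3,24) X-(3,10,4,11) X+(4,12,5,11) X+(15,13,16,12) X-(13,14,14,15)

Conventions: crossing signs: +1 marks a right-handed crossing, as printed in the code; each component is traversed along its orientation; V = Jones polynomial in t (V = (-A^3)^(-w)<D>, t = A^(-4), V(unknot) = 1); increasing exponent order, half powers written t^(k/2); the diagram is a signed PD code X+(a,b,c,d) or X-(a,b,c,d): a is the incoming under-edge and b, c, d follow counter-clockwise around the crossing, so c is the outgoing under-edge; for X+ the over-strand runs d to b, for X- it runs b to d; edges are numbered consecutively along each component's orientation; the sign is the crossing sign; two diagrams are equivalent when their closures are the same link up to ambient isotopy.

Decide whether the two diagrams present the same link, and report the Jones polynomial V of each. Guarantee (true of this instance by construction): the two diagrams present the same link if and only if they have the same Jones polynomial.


same link: yes
V(D1) = -t^-4 + t^-3 + t^-1  [14 crossings, <D> = A^-8 + 1 - A^4, w = -4]
V(D2) = -t^-4 + t^-3 + t^-1  (w -4, c 12, <D> = A^-8 + 1 - A^4)
note: one V(t) for all 2 diagrams — one class (guaranteed)


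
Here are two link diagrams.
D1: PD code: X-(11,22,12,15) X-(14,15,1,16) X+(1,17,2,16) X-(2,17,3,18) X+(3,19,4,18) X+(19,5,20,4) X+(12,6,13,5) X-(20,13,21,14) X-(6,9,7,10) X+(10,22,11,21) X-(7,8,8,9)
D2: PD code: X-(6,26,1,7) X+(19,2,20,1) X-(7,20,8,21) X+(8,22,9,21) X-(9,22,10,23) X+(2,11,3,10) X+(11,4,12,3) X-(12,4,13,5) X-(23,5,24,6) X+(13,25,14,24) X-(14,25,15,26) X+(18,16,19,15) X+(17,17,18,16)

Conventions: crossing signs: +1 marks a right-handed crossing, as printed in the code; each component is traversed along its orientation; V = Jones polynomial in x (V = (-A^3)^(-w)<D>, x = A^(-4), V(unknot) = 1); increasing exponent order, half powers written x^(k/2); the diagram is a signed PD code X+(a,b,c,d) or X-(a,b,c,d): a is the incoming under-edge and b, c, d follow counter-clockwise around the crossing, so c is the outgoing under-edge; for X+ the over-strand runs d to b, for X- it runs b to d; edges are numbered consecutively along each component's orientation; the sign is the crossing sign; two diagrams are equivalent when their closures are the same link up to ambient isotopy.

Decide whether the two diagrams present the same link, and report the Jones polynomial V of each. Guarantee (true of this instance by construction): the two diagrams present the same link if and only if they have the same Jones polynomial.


equivalent: no
V(D1) = -x^(-1/2) - x^(1/2)  (w -1, c 11, <D> = A^-5 + A^-1)
D2 (bracket A^-3 - A + 2A^5 - A^9 + 2A^13 - A^17; 13 crossings at w = +1): V = x^(-7/2) - 2x^(-5/2) + x^(-3/2) - 2x^(-1/2) + x^(1/2) - x^(3/2)
why: comparing 2 Jones polynomials yields 2 groups


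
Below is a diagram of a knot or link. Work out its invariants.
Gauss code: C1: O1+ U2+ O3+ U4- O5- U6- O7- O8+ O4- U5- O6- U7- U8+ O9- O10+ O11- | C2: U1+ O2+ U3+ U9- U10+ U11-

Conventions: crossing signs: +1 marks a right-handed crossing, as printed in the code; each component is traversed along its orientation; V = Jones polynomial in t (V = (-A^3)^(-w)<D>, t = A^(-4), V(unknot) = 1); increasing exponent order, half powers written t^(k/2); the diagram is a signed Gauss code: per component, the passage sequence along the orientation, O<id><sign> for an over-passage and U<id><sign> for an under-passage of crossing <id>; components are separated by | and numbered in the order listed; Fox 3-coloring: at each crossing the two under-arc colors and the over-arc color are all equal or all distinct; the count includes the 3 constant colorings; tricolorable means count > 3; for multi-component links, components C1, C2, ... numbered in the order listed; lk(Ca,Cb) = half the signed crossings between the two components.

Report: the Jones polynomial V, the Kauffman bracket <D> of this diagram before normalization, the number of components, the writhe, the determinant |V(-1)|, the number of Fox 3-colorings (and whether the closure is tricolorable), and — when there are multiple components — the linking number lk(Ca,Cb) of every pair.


V(t) = t^(-7/2) - t^(-5/2) + t^(-3/2) - 2t^(-1/2) - t^(3/2)
bracket: A^-9 + 2A^-1 - A^3 + A^7 - A^11, w = -1
2 components, writhe -1, over 11 crossings
lk(C1,C2) = +1
det 6, colorings 9 of 3^11 — tricolorable
observation: |V(-1)| = 6: so tricolorable, since 3 divides 6


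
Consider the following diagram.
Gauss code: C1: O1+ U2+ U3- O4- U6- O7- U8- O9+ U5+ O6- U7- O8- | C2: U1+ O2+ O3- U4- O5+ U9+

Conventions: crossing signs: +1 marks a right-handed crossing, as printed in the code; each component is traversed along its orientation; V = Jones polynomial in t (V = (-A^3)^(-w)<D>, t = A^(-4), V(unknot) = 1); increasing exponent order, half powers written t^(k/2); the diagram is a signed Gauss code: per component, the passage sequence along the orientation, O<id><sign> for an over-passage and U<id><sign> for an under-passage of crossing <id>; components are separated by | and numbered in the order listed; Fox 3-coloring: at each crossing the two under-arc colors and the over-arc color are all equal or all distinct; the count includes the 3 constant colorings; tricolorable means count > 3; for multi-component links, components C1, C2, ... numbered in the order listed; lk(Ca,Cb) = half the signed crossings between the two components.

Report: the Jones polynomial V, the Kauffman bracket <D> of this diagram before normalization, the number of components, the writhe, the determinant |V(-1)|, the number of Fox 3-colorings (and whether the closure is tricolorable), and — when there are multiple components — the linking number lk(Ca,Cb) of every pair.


V = t^(-7/2) - t^(-5/2) + t^(-3/2) - 2t^(-1/2) - t^(3/2)
<D> = A^-9 + 2A^-1 - A^3 + A^7 - A^11 (w = -1)
2 components over 9 crossings, w = -1
lk(C1,C2): +1
9 Fox colorings among 3^9, |V(-1)| = 6: tricolorable
why: span 5 respects span(V) <= c + mu - 1 = 10 for this 2-component diagram


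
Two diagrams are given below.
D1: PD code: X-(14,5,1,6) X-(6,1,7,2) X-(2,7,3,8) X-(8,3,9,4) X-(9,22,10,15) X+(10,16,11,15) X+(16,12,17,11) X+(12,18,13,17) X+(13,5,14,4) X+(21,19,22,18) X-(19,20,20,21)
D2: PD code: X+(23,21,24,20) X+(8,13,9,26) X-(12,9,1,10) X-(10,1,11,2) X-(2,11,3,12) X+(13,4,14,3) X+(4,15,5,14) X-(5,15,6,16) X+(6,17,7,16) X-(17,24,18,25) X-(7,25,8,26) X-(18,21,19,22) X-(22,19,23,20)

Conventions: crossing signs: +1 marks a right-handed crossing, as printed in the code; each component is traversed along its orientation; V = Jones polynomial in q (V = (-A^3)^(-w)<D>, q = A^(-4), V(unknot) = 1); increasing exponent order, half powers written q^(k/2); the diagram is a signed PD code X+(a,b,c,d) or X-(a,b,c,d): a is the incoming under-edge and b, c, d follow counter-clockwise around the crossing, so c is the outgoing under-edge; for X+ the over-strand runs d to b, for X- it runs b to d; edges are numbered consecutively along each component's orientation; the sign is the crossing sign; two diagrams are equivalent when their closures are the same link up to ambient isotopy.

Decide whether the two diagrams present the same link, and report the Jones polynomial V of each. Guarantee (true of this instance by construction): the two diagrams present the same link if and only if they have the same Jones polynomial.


equivalent: yes
D1 (bracket A^-9 + 2A^-1 - A^3 + A^7 - A^11; 11 crossings at w = -1): V = q^(-7/2) - q^(-5/2) + q^(-3/2) - 2q^(-1/2) - q^(3/2)
V(D2) = q^(-7/2) - q^(-5/2) + q^(-3/2) - 2q^(-1/2) - q^(3/2)  [13 crossings, <D> = A^-15 + 2A^-7 - A^-3 + A - A^5, w = -3]
observation: one V(q) for all 2 diagrams — one class (guaranteed)


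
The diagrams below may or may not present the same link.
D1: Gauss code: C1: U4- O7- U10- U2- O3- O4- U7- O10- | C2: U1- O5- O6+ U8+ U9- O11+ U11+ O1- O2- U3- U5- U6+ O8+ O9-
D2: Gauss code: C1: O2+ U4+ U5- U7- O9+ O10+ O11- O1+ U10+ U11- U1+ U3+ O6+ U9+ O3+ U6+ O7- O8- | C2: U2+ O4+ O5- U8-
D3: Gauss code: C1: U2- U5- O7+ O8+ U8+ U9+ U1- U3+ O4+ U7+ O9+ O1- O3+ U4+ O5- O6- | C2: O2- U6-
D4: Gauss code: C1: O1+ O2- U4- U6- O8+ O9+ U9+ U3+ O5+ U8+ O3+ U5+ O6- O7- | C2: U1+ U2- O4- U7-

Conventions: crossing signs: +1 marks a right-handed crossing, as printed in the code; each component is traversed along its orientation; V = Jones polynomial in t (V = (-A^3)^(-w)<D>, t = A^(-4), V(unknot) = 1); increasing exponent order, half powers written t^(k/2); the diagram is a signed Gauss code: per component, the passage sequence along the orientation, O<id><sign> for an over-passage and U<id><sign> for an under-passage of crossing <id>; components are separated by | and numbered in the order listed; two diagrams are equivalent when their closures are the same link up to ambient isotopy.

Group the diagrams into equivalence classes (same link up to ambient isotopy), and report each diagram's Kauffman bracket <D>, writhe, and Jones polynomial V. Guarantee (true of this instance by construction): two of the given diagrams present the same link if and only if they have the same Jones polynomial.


equivalence classes: {D1} | {D2} | {D3, D4}
D1 (bracket A^-9 + 2A^-1 - A^3 + A^7 - A^11; 11 crossings at w = -5): V = t^(-13/2) - t^(-11/2) + t^(-9/2) - 2t^(-7/2) - t^(-3/2)
V(D2) = -t^(1/2) - t^(3/2) - t^(5/2) + t^(9/2)  (w +3, c 11, <D> = -A^-9 + A^-1 + A^3 + A^7)
D3 (bracket -A^-11 + A^-7 - A^-3 + 2A + A^9; 9 crossings at w = +1): V = -t^(-3/2) - 2t^(1/2) + t^(3/2) - t^(5/2) + t^(7/2)
D4 (bracket -A^-11 + A^-7 - A^-3 + 2A + A^9; 9 crossings at w = +1): V = -t^(-3/2) - 2t^(1/2) + t^(3/2) - t^(5/2) + t^(7/2)
observation: V(t) takes 3 values over 4 diagrams, fixing the grouping


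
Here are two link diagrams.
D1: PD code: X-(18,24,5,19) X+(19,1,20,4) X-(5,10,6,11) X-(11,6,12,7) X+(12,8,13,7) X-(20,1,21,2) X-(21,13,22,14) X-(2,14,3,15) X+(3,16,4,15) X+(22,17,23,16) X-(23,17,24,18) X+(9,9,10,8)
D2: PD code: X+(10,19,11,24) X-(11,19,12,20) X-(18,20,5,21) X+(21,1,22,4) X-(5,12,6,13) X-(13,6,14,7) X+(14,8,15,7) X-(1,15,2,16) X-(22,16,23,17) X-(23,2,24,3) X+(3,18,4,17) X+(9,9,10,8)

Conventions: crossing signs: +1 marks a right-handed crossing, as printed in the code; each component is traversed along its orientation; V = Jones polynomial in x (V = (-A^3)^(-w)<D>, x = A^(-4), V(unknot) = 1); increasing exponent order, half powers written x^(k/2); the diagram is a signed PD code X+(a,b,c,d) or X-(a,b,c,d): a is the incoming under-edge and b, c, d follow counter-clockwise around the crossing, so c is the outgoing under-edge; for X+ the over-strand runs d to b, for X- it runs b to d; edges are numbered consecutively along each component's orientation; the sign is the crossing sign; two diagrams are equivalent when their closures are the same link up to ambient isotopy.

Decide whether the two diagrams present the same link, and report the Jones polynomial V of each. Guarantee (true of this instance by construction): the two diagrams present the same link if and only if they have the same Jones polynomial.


equivalent: yes
V(D1) = x^-3 + x^-2 + x^-1 + 1  (w -2, c 12, <D> = A^-6 + A^-2 + A^2 + A^6)
D2 (bracket A^-6 + A^-2 + A^2 + A^6; 12 crossings at w = -2): V = x^-3 + x^-2 + x^-1 + 1
why: one V(x) for all 2 diagrams — one class (guaranteed)


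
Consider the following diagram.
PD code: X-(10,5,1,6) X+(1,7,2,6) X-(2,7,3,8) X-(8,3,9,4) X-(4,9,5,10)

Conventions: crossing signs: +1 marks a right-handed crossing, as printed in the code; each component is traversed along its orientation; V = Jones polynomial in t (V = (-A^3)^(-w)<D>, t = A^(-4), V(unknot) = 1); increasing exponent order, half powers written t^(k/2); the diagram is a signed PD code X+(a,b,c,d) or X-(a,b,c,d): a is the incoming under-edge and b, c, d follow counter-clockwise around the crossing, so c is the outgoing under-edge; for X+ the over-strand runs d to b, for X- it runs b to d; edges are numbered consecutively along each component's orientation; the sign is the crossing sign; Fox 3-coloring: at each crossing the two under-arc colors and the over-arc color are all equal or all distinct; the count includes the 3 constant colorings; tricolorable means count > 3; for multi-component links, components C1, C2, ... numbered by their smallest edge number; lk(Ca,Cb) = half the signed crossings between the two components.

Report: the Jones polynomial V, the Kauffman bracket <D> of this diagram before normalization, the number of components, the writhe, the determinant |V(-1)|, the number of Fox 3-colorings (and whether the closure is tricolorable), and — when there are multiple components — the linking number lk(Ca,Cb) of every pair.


V(t) = -t^-4 + t^-3 + t^-1
bracket: -A^-5 - A^3 + A^7, w = -3
1 component, writhe -3, over 5 crossings
det 3, colorings 9 of 3^5 — tricolorable
observation: |V(-1)| = 3: so tricolorable, since 3 divides 3


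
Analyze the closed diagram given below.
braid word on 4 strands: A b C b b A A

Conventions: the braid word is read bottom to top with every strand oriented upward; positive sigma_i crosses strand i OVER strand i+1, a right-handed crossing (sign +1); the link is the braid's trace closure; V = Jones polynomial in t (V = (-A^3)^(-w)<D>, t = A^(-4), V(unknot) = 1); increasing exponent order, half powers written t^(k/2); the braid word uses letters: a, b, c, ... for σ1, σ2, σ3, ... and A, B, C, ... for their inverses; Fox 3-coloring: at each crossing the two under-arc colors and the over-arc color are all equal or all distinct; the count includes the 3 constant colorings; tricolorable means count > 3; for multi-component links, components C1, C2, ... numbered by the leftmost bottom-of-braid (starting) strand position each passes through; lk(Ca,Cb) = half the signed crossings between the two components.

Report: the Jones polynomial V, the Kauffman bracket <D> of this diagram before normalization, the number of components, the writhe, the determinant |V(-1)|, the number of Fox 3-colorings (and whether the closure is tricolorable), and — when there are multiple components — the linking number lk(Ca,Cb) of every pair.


V = -t^-3 + t^-2 - t^-1 + 3 - t + t^2 - t^3
<D> = A^-15 - A^-11 + A^-7 - 3A^-3 + A - A^5 + A^9 (w = -1)
1 component over 7 crossings, w = -1
27 Fox colorings among 3^7, |V(-1)| = 9: tricolorable
why: the span of V is 6, forcing >= 6 crossings in any diagram


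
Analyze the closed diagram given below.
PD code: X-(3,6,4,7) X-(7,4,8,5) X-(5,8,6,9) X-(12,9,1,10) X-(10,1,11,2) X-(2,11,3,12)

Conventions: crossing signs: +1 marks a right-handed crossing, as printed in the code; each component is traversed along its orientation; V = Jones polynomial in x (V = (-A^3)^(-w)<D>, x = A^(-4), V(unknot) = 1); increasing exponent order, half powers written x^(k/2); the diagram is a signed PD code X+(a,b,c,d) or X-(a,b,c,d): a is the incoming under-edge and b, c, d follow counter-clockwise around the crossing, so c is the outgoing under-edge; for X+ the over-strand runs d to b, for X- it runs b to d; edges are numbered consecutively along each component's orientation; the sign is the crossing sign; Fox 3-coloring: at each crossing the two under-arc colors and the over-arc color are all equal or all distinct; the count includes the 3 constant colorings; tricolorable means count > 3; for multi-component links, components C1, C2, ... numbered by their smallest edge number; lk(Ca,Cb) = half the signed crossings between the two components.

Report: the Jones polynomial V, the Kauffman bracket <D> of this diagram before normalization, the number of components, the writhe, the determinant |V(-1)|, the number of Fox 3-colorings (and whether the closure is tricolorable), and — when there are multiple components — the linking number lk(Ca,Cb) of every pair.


V = x^-8 - 2x^-7 + x^-6 - 2x^-5 + 2x^-4 + x^-2
<D> = A^-10 + 2A^-2 - 2A^2 + A^6 - 2A^10 + A^14 (w = -6)
1 component over 6 crossings, w = -6
27 Fox colorings among 3^6, |V(-1)| = 9: tricolorable
why: w = -6 (over 6 crossings) is diagram-only; (-A^3)^(6) removes it from V


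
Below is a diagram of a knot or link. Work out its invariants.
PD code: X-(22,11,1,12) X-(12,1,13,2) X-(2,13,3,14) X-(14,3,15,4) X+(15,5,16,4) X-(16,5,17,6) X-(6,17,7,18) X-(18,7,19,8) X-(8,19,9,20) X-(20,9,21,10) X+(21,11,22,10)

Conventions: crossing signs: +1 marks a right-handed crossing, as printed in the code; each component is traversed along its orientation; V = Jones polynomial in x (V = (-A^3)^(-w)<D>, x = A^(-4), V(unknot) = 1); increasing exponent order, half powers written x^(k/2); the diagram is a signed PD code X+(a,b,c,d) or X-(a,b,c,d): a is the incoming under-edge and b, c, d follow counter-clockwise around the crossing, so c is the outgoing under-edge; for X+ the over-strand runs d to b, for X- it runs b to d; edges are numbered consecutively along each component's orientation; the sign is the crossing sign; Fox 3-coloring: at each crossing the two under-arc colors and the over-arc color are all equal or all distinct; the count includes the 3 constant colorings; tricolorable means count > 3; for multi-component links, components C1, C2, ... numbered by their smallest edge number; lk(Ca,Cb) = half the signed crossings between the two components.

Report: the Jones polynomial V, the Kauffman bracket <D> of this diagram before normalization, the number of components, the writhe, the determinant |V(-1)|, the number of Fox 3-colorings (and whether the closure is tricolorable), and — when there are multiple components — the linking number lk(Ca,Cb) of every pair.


V(x) = -x^-10 + x^-9 - x^-8 + x^-7 - x^-6 + x^-5 + x^-3
bracket: -A^-9 - A^-1 + A^3 - A^7 + A^11 - A^15 + A^19, w = -7
1 component, writhe -7, over 11 crossings
det 7, colorings 3 of 3^11 — not tricolorable
observation: det 7 = |V(-1)|; not divisible by 3, so not tricolorable


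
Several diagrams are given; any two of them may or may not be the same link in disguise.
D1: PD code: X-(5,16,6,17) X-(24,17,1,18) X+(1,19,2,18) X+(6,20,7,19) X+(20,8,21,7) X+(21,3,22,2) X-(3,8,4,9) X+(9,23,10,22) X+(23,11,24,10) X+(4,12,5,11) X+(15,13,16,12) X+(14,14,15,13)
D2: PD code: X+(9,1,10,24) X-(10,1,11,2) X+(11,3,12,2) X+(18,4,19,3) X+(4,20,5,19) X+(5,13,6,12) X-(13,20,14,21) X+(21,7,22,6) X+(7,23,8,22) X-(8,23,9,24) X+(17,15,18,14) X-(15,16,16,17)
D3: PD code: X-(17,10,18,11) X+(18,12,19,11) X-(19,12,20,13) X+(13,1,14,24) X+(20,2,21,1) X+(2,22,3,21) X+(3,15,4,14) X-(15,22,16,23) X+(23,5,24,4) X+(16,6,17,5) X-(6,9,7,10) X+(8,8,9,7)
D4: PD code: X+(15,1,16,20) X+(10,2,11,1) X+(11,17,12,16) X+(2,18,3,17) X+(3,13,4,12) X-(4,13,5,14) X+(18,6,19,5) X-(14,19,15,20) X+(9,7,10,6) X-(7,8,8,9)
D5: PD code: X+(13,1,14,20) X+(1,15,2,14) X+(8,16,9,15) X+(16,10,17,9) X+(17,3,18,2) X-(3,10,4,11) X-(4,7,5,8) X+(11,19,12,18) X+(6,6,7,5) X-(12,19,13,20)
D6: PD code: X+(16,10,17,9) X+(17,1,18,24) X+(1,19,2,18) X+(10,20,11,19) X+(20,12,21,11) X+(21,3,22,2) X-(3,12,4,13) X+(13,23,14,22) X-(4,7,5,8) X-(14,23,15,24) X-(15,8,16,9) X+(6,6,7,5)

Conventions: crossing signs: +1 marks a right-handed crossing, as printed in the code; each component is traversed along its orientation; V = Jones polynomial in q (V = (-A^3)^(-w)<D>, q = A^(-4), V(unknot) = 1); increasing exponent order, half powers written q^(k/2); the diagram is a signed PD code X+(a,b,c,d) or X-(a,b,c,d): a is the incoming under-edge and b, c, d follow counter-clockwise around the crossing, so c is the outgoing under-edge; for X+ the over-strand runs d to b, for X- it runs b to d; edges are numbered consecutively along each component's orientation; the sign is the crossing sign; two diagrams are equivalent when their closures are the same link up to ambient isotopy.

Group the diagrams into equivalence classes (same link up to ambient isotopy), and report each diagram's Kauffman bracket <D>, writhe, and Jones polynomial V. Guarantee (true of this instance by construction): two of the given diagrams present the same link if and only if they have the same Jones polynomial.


equivalence classes: {D1, D2, D3, D5, D6} | {D4}
D1 (bracket -A^-6 + A^-2 - A^2 + 2A^6 - A^10 + A^14; 12 crossings at w = +6): V = q - q^2 + 2q^3 - q^4 + q^5 - q^6
V(D2) = q - q^2 + 2q^3 - q^4 + q^5 - q^6  [12 crossings, <D> = -A^-12 + A^-8 - A^-4 + 2 - A^4 + A^8, w = +4]
V(D3) = q - q^2 + 2q^3 - q^4 + q^5 - q^6  (w +4, c 12, <D> = -A^-12 + A^-8 - A^-4 + 2 - A^4 + A^8)
V(D4) = q + q^3 - q^4  [10 crossings, <D> = -A^-4 + 1 + A^8, w = +4]
V(D5) = q - q^2 + 2q^3 - q^4 + q^5 - q^6  [10 crossings, <D> = -A^-12 + A^-8 - A^-4 + 2 - A^4 + A^8, w = +4]
V(D6) = q - q^2 + 2q^3 - q^4 + q^5 - q^6  [12 crossings, <D> = -A^-12 + A^-8 - A^-4 + 2 - A^4 + A^8, w = +4]
key observation: comparing 6 Jones polynomials yields 2 groups


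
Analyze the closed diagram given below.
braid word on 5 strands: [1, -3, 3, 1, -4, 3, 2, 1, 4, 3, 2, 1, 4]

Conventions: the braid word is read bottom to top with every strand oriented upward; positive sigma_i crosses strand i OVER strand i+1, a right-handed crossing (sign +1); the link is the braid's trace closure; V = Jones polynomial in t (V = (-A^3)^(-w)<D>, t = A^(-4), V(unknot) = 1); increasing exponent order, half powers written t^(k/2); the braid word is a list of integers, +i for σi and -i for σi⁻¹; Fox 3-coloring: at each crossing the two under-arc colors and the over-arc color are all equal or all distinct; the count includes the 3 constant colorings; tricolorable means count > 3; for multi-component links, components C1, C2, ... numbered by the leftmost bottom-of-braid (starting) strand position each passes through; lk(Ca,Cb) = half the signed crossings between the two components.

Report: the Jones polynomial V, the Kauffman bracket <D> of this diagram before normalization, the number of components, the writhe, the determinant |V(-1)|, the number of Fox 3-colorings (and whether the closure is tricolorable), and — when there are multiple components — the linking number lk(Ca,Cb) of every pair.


Jones polynomial: V(t) = -t^(5/2) - t^(9/2) + t^(11/2) - t^(13/2) + t^(15/2) - t^(17/2)
<D> = A^-7 - A^-3 + A - A^5 + A^9 + A^17; writhe +9
components 2, writhe +9 (13 crossings)
linking number lk(C1,C2) = +3
3-colorings: 9 of 3^13, det 6 — tricolorable
note: det 6 = |V(-1)|; divisible by 3, so tricolorable
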